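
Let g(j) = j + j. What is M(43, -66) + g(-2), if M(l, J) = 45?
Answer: 41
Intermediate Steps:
g(j) = 2*j
M(43, -66) + g(-2) = 45 + 2*(-2) = 45 - 4 = 41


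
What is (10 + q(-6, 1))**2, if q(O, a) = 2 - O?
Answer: 324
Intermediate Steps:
(10 + q(-6, 1))**2 = (10 + (2 - 1*(-6)))**2 = (10 + (2 + 6))**2 = (10 + 8)**2 = 18**2 = 324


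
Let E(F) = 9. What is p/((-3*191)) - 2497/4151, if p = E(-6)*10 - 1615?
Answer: 4899494/2378523 ≈ 2.0599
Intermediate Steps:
p = -1525 (p = 9*10 - 1615 = 90 - 1615 = -1525)
p/((-3*191)) - 2497/4151 = -1525/((-3*191)) - 2497/4151 = -1525/(-573) - 2497*1/4151 = -1525*(-1/573) - 2497/4151 = 1525/573 - 2497/4151 = 4899494/2378523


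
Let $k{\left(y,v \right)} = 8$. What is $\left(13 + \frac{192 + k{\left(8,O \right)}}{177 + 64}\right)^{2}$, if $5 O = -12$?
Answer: $\frac{11108889}{58081} \approx 191.27$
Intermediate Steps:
$O = - \frac{12}{5}$ ($O = \frac{1}{5} \left(-12\right) = - \frac{12}{5} \approx -2.4$)
$\left(13 + \frac{192 + k{\left(8,O \right)}}{177 + 64}\right)^{2} = \left(13 + \frac{192 + 8}{177 + 64}\right)^{2} = \left(13 + \frac{200}{241}\right)^{2} = \left(\frac{3333}{241}\right)^{2} = \frac{11108889}{58081}$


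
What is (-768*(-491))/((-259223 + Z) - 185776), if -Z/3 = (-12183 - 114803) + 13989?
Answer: -15712/4417 ≈ -3.5572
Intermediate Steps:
Z = 338991 (Z = -3*((-12183 - 114803) + 13989) = -3*(-126986 + 13989) = -3*(-112997) = 338991)
(-768*(-491))/((-259223 + Z) - 185776) = (-768*(-491))/((-259223 + 338991) - 185776) = 377088/(79768 - 185776) = 377088/(-106008) = 377088*(-1/106008) = -15712/4417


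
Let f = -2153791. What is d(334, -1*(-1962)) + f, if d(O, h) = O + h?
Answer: -2151495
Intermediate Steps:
d(334, -1*(-1962)) + f = (334 - 1*(-1962)) - 2153791 = (334 + 1962) - 2153791 = 2296 - 2153791 = -2151495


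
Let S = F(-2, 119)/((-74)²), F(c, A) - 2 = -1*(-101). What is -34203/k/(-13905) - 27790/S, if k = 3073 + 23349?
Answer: -180938167768199/122465970 ≈ -1.4775e+6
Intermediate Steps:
F(c, A) = 103 (F(c, A) = 2 - 1*(-101) = 2 + 101 = 103)
k = 26422
S = 103/5476 (S = 103/((-74)²) = 103/5476 ≈ 0.018809)
-34203/k/(-13905) - 27790/S = -34203/26422/(-13905) - 27790/103/5476 = -34203*1/26422*(-1/13905) - 27790*5476/103 = -34203/26422*(-1/13905) - 152178040/103 = 11401/122465970 - 152178040/103 = -180938167768199/122465970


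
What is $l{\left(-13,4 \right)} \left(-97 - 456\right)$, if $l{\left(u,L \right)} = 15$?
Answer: $-8295$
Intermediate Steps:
$l{\left(-13,4 \right)} \left(-97 - 456\right) = 15 \left(-97 - 456\right) = 15 \left(-553\right) = -8295$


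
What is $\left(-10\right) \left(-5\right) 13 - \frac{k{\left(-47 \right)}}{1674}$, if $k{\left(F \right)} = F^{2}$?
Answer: $\frac{1085891}{1674} \approx 648.68$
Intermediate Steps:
$\left(-10\right) \left(-5\right) 13 - \frac{k{\left(-47 \right)}}{1674} = \left(-10\right) \left(-5\right) 13 - \frac{\left(-47\right)^{2}}{1674} = 50 \cdot 13 - 2209 \cdot \frac{1}{1674} = 650 - \frac{2209}{1674} = \frac{1085891}{1674}$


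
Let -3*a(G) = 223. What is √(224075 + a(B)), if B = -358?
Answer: √2016006/3 ≈ 473.29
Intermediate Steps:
a(G) = -223/3 (a(G) = -⅓*223 = -223/3)
√(224075 + a(B)) = √(224075 - 223/3) = √(672002/3) = √2016006/3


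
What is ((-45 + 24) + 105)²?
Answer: 7056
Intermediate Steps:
((-45 + 24) + 105)² = (-21 + 105)² = 84² = 7056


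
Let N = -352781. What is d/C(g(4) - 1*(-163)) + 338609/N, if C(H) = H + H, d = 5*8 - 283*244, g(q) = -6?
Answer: -12226222799/55386617 ≈ -220.74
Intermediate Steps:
d = -69012 (d = 40 - 69052 = -69012)
C(H) = 2*H
d/C(g(4) - 1*(-163)) + 338609/N = -69012*1/(2*(-6 - 1*(-163))) + 338609/(-352781) = -69012*1/(2*(-6 + 163)) + 338609*(-1/352781) = -69012/(2*157) - 338609/352781 = -69012/314 - 338609/352781 = -69012*1/314 - 338609/352781 = -34506/157 - 338609/352781 = -12226222799/55386617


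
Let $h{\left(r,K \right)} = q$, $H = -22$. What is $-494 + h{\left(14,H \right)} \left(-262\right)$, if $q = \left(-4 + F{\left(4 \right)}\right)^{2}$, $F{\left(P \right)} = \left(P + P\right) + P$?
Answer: $-17262$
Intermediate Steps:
$F{\left(P \right)} = 3 P$ ($F{\left(P \right)} = 2 P + P = 3 P$)
$q = 64$ ($q = \left(-4 + 3 \cdot 4\right)^{2} = \left(-4 + 12\right)^{2} = 8^{2} = 64$)
$h{\left(r,K \right)} = 64$
$-494 + h{\left(14,H \right)} \left(-262\right) = -494 + 64 \left(-262\right) = -494 - 16768 = -17262$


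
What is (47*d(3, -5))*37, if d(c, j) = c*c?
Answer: 15651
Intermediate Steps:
d(c, j) = c**2
(47*d(3, -5))*37 = (47*3**2)*37 = (47*9)*37 = 423*37 = 15651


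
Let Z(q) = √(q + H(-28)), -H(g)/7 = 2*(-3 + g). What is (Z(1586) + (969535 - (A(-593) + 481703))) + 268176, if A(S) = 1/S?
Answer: 448312745/593 + 2*√505 ≈ 7.5605e+5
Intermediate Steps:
H(g) = 42 - 14*g (H(g) = -14*(-3 + g) = -7*(-6 + 2*g) = 42 - 14*g)
Z(q) = √(434 + q) (Z(q) = √(q + (42 - 14*(-28))) = √(q + (42 + 392)) = √(q + 434) = √(434 + q))
(Z(1586) + (969535 - (A(-593) + 481703))) + 268176 = (√(434 + 1586) + (969535 - (1/(-593) + 481703))) + 268176 = (√2020 + (969535 - (-1/593 + 481703))) + 268176 = (2*√505 + (969535 - 1*285649878/593)) + 268176 = (2*√505 + (969535 - 285649878/593)) + 268176 = (2*√505 + 289284377/593) + 268176 = (289284377/593 + 2*√505) + 268176 = 448312745/593 + 2*√505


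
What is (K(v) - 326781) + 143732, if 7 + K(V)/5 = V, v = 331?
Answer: -181429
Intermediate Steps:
K(V) = -35 + 5*V
(K(v) - 326781) + 143732 = ((-35 + 5*331) - 326781) + 143732 = ((-35 + 1655) - 326781) + 143732 = (1620 - 326781) + 143732 = -325161 + 143732 = -181429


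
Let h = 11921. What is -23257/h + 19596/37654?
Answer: -24696737/17264359 ≈ -1.4305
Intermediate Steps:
-23257/h + 19596/37654 = -23257/11921 + 19596/37654 = -23257*1/11921 + 19596*(1/37654) = -1789/917 + 9798/18827 = -24696737/17264359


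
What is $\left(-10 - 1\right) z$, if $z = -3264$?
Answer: $35904$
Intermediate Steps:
$\left(-10 - 1\right) z = \left(-10 - 1\right) \left(-3264\right) = \left(-11\right) \left(-3264\right) = 35904$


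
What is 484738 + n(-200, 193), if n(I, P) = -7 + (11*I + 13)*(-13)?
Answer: 513162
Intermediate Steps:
n(I, P) = -176 - 143*I (n(I, P) = -7 + (13 + 11*I)*(-13) = -7 + (-169 - 143*I) = -176 - 143*I)
484738 + n(-200, 193) = 484738 + (-176 - 143*(-200)) = 484738 + (-176 + 28600) = 484738 + 28424 = 513162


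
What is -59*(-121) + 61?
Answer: 7200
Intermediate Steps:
-59*(-121) + 61 = 7139 + 61 = 7200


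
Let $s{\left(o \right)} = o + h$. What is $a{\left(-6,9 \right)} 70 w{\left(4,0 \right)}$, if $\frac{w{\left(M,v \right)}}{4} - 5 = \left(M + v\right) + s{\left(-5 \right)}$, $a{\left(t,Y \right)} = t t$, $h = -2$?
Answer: $20160$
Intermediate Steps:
$s{\left(o \right)} = -2 + o$ ($s{\left(o \right)} = o - 2 = -2 + o$)
$a{\left(t,Y \right)} = t^{2}$
$w{\left(M,v \right)} = -8 + 4 M + 4 v$ ($w{\left(M,v \right)} = 20 + 4 \left(\left(M + v\right) - 7\right) = 20 + 4 \left(-7 + M + v\right) = 20 + \left(-28 + 4 M + 4 v\right) = -8 + 4 M + 4 v$)
$a{\left(-6,9 \right)} 70 w{\left(4,0 \right)} = \left(-6\right)^{2} \cdot 70 \left(-8 + 4 \cdot 4 + 4 \cdot 0\right) = 36 \cdot 70 \left(-8 + 16 + 0\right) = 2520 \cdot 8 = 20160$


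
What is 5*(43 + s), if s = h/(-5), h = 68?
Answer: 147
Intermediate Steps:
s = -68/5 (s = 68/(-5) = 68*(-⅕) = -68/5 ≈ -13.600)
5*(43 + s) = 5*(43 - 68/5) = 5*(147/5) = 147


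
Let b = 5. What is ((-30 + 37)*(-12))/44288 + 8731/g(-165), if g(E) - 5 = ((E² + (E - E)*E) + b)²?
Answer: -15474261373/8209588004160 ≈ -0.0018849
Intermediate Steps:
g(E) = 5 + (5 + E²)² (g(E) = 5 + ((E² + (E - E)*E) + 5)² = 5 + ((E² + 0*E) + 5)² = 5 + ((E² + 0) + 5)² = 5 + (E² + 5)² = 5 + (5 + E²)²)
((-30 + 37)*(-12))/44288 + 8731/g(-165) = ((-30 + 37)*(-12))/44288 + 8731/(5 + (5 + (-165)²)²) = (7*(-12))*(1/44288) + 8731/(5 + (5 + 27225)²) = -84*1/44288 + 8731/(5 + 27230²) = -21/11072 + 8731/(5 + 741472900) = -21/11072 + 8731/741472905 = -15474261373/8209588004160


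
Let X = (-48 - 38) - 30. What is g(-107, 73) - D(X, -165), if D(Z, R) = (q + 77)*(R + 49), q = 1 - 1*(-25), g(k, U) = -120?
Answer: 11828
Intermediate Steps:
q = 26 (q = 1 + 25 = 26)
X = -116 (X = -86 - 30 = -116)
D(Z, R) = 5047 + 103*R (D(Z, R) = (26 + 77)*(R + 49) = 103*(49 + R) = 5047 + 103*R)
g(-107, 73) - D(X, -165) = -120 - (5047 + 103*(-165)) = -120 - (5047 - 16995) = -120 - 1*(-11948) = -120 + 11948 = 11828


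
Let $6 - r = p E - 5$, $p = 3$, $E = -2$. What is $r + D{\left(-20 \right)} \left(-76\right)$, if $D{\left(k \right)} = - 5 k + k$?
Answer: $-6063$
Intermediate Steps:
$D{\left(k \right)} = - 4 k$
$r = 17$ ($r = 6 - \left(3 \left(-2\right) - 5\right) = 6 - \left(-6 - 5\right) = 6 - -11 = 6 + 11 = 17$)
$r + D{\left(-20 \right)} \left(-76\right) = 17 + \left(-4\right) \left(-20\right) \left(-76\right) = 17 + 80 \left(-76\right) = 17 - 6080 = -6063$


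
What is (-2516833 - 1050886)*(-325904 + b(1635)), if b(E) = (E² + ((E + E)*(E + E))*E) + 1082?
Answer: -62382422621491257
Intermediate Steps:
b(E) = 1082 + E² + 4*E³ (b(E) = (E² + ((2*E)*(2*E))*E) + 1082 = (E² + (4*E²)*E) + 1082 = (E² + 4*E³) + 1082 = 1082 + E² + 4*E³)
(-2516833 - 1050886)*(-325904 + b(1635)) = (-2516833 - 1050886)*(-325904 + (1082 + 1635² + 4*1635³)) = -3567719*(-325904 + (1082 + 2673225 + 4*4370722875)) = -3567719*(-325904 + (1082 + 2673225 + 17482891500)) = -3567719*(-325904 + 17485565807) = -3567719*17485239903 = -62382422621491257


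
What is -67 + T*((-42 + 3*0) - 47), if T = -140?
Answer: 12393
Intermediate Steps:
-67 + T*((-42 + 3*0) - 47) = -67 - 140*((-42 + 3*0) - 47) = -67 - 140*((-42 + 0) - 47) = -67 - 140*(-42 - 47) = -67 - 140*(-89) = -67 + 12460 = 12393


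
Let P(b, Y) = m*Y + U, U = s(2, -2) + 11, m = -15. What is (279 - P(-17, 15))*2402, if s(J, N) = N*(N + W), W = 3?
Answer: 1188990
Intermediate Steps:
s(J, N) = N*(3 + N) (s(J, N) = N*(N + 3) = N*(3 + N))
U = 9 (U = -2*(3 - 2) + 11 = -2*1 + 11 = -2 + 11 = 9)
P(b, Y) = 9 - 15*Y (P(b, Y) = -15*Y + 9 = 9 - 15*Y)
(279 - P(-17, 15))*2402 = (279 - (9 - 15*15))*2402 = (279 - (9 - 225))*2402 = (279 - 1*(-216))*2402 = (279 + 216)*2402 = 495*2402 = 1188990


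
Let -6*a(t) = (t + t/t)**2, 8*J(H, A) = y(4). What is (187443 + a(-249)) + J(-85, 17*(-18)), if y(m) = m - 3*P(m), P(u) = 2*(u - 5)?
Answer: 2126323/12 ≈ 1.7719e+5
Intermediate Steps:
P(u) = -10 + 2*u (P(u) = 2*(-5 + u) = -10 + 2*u)
y(m) = 30 - 5*m (y(m) = m - 3*(-10 + 2*m) = m + (30 - 6*m) = 30 - 5*m)
J(H, A) = 5/4 (J(H, A) = (30 - 5*4)/8 = (30 - 20)/8 = (1/8)*10 = 5/4)
a(t) = -(1 + t)**2/6 (a(t) = -(t + t/t)**2/6 = -(t + 1)**2/6 = -(1 + t)**2/6)
(187443 + a(-249)) + J(-85, 17*(-18)) = (187443 - (1 - 249)**2/6) + 5/4 = (187443 - 1/6*(-248)**2) + 5/4 = (187443 - 1/6*61504) + 5/4 = (187443 - 30752/3) + 5/4 = 531577/3 + 5/4 = 2126323/12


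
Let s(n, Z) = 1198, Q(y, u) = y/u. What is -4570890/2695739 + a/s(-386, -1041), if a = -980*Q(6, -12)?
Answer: -2077507055/1614747661 ≈ -1.2866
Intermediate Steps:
a = 490 (a = -5880/(-12) = -5880*(-1)/12 = -980*(-1/2) = 490)
-4570890/2695739 + a/s(-386, -1041) = -4570890/2695739 + 490/1198 = -4570890*1/2695739 + 490*(1/1198) = -4570890/2695739 + 245/599 = -2077507055/1614747661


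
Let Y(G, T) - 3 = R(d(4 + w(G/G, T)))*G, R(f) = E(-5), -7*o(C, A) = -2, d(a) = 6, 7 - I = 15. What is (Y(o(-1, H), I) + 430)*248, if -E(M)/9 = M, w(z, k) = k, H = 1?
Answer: 774008/7 ≈ 1.1057e+5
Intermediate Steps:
I = -8 (I = 7 - 1*15 = 7 - 15 = -8)
o(C, A) = 2/7 (o(C, A) = -⅐*(-2) = 2/7)
E(M) = -9*M
R(f) = 45 (R(f) = -9*(-5) = 45)
Y(G, T) = 3 + 45*G
(Y(o(-1, H), I) + 430)*248 = ((3 + 45*(2/7)) + 430)*248 = ((3 + 90/7) + 430)*248 = (111/7 + 430)*248 = (3121/7)*248 = 774008/7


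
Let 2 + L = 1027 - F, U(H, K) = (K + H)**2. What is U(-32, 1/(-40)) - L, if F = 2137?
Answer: 3420161/1600 ≈ 2137.6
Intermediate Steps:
U(H, K) = (H + K)**2
L = -1112 (L = -2 + (1027 - 1*2137) = -2 + (1027 - 2137) = -2 - 1110 = -1112)
U(-32, 1/(-40)) - L = (-32 + 1/(-40))**2 - 1*(-1112) = (-32 - 1/40)**2 + 1112 = (-1281/40)**2 + 1112 = 1640961/1600 + 1112 = 3420161/1600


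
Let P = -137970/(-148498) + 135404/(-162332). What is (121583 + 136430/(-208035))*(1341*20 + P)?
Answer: 58402836992742116643160/17910310696767 ≈ 3.2609e+9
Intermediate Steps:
P = 40887908/430463881 (P = -137970*(-1/148498) + 135404*(-1/162332) = 9855/10607 - 33851/40583 = 40887908/430463881 ≈ 0.094986)
(121583 + 136430/(-208035))*(1341*20 + P) = (121583 + 136430/(-208035))*(1341*20 + 40887908/430463881) = (121583 + 136430*(-1/208035))*(26820 + 40887908/430463881) = (121583 - 27286/41607)*(11545082176328/430463881) = (5058676595/41607)*(11545082176328/430463881) = 58402836992742116643160/17910310696767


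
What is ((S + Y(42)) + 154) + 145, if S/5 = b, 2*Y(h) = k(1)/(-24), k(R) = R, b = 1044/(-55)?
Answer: 107749/528 ≈ 204.07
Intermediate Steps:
b = -1044/55 (b = 1044*(-1/55) = -1044/55 ≈ -18.982)
Y(h) = -1/48 (Y(h) = (1/(-24))/2 = (1*(-1/24))/2 = (½)*(-1/24) = -1/48)
S = -1044/11 (S = 5*(-1044/55) = -1044/11 ≈ -94.909)
((S + Y(42)) + 154) + 145 = ((-1044/11 - 1/48) + 154) + 145 = (-50123/528 + 154) + 145 = 31189/528 + 145 = 107749/528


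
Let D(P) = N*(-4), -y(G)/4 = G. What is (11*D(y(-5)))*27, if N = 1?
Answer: -1188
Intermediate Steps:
y(G) = -4*G
D(P) = -4 (D(P) = 1*(-4) = -4)
(11*D(y(-5)))*27 = (11*(-4))*27 = -44*27 = -1188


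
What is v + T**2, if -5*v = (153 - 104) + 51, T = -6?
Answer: 16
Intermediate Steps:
v = -20 (v = -((153 - 104) + 51)/5 = -(49 + 51)/5 = -1/5*100 = -20)
v + T**2 = -20 + (-6)**2 = -20 + 36 = 16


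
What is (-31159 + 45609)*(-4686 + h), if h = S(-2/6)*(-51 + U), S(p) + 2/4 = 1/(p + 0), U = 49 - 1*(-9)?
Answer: -68066725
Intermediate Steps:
U = 58 (U = 49 + 9 = 58)
S(p) = -½ + 1/p (S(p) = -½ + 1/(p + 0) = -½ + 1/p)
h = -49/2 (h = ((2 - (-2)/6)/(2*((-2/6))))*(-51 + 58) = ((2 - (-2)/6)/(2*((-2*⅙))))*7 = ((2 - 1*(-⅓))/(2*(-⅓)))*7 = ((½)*(-3)*(2 + ⅓))*7 = ((½)*(-3)*(7/3))*7 = -7/2*7 = -49/2 ≈ -24.500)
(-31159 + 45609)*(-4686 + h) = (-31159 + 45609)*(-4686 - 49/2) = 14450*(-9421/2) = -68066725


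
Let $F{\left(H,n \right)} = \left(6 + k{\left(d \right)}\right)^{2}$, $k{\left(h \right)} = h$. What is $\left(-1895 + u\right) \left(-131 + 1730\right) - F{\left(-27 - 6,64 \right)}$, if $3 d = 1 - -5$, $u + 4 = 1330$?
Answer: $-909895$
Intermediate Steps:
$u = 1326$ ($u = -4 + 1330 = 1326$)
$d = 2$ ($d = \frac{1 - -5}{3} = \frac{1 + 5}{3} = \frac{1}{3} \cdot 6 = 2$)
$F{\left(H,n \right)} = 64$ ($F{\left(H,n \right)} = \left(6 + 2\right)^{2} = 8^{2} = 64$)
$\left(-1895 + u\right) \left(-131 + 1730\right) - F{\left(-27 - 6,64 \right)} = \left(-1895 + 1326\right) \left(-131 + 1730\right) - 64 = \left(-569\right) 1599 - 64 = -909831 - 64 = -909895$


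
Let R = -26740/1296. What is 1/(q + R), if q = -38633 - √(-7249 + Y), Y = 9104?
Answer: -579671964/22406399373607 + 104976*√1855/156844795615249 ≈ -2.5842e-5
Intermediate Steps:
R = -6685/324 (R = -26740*1/1296 = -6685/324 ≈ -20.633)
q = -38633 - √1855 (q = -38633 - √(-7249 + 9104) = -38633 - √1855 ≈ -38676.)
1/(q + R) = 1/((-38633 - √1855) - 6685/324) = 1/(-12523777/324 - √1855)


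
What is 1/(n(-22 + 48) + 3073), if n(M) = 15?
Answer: 1/3088 ≈ 0.00032383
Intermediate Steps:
1/(n(-22 + 48) + 3073) = 1/(15 + 3073) = 1/3088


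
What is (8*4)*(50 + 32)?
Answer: 2624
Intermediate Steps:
(8*4)*(50 + 32) = 32*82 = 2624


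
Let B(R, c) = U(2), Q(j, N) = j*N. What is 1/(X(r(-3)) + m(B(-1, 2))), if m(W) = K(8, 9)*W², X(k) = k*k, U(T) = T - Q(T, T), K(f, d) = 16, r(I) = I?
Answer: 1/73 ≈ 0.013699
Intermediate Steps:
Q(j, N) = N*j
U(T) = T - T² (U(T) = T - T*T = T - T²)
B(R, c) = -2 (B(R, c) = 2*(1 - 1*2) = 2*(1 - 2) = 2*(-1) = -2)
X(k) = k²
m(W) = 16*W²
1/(X(r(-3)) + m(B(-1, 2))) = 1/((-3)² + 16*(-2)²) = 1/(9 + 16*4) = 1/(9 + 64) = 1/73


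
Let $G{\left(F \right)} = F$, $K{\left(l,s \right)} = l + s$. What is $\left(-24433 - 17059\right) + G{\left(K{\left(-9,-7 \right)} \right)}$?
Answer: $-41508$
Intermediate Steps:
$\left(-24433 - 17059\right) + G{\left(K{\left(-9,-7 \right)} \right)} = \left(-24433 - 17059\right) - 16 = -41492 - 16 = -41508$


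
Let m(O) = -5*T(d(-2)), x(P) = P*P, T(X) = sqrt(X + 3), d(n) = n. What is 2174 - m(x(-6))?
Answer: 2179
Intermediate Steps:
T(X) = sqrt(3 + X)
x(P) = P**2
m(O) = -5 (m(O) = -5*sqrt(3 - 2) = -5*sqrt(1) = -5*1 = -5)
2174 - m(x(-6)) = 2174 - 1*(-5) = 2174 + 5 = 2179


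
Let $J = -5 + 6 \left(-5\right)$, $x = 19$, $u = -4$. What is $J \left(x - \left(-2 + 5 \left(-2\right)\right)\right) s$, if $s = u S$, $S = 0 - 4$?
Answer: $-17360$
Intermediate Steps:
$S = -4$ ($S = 0 - 4 = -4$)
$J = -35$ ($J = -5 - 30 = -35$)
$s = 16$ ($s = \left(-4\right) \left(-4\right) = 16$)
$J \left(x - \left(-2 + 5 \left(-2\right)\right)\right) s = - 35 \left(19 - \left(-2 + 5 \left(-2\right)\right)\right) 16 = - 35 \left(19 - \left(-2 - 10\right)\right) 16 = - 35 \left(19 - -12\right) 16 = - 35 \left(19 + 12\right) 16 = \left(-35\right) 31 \cdot 16 = \left(-1085\right) 16 = -17360$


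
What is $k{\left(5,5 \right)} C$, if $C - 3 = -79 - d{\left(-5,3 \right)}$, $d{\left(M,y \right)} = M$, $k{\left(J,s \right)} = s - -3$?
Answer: $-568$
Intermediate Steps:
$k{\left(J,s \right)} = 3 + s$ ($k{\left(J,s \right)} = s + 3 = 3 + s$)
$C = -71$ ($C = 3 - 74 = -71$)
$k{\left(5,5 \right)} C = \left(3 + 5\right) \left(-71\right) = 8 \left(-71\right) = -568$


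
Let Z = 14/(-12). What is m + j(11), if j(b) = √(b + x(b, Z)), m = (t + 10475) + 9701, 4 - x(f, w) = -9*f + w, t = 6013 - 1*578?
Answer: 25611 + √4146/6 ≈ 25622.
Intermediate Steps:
t = 5435 (t = 6013 - 578 = 5435)
Z = -7/6 (Z = 14*(-1/12) = -7/6 ≈ -1.1667)
x(f, w) = 4 - w + 9*f (x(f, w) = 4 - (-9*f + w) = 4 - (w - 9*f) = 4 + (-w + 9*f) = 4 - w + 9*f)
m = 25611 (m = (5435 + 10475) + 9701 = 15910 + 9701 = 25611)
j(b) = √(31/6 + 10*b) (j(b) = √(b + (4 - 1*(-7/6) + 9*b)) = √(b + (4 + 7/6 + 9*b)) = √(b + (31/6 + 9*b)) = √(31/6 + 10*b))
m + j(11) = 25611 + √(186 + 360*11)/6 = 25611 + √(186 + 3960)/6 = 25611 + √4146/6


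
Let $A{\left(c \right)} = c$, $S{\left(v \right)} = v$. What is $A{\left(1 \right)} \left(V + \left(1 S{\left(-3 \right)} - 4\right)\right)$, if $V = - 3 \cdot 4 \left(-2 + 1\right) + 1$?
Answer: $6$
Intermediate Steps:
$V = 13$ ($V = - 3 \cdot 4 \left(-1\right) + 1 = \left(-3\right) \left(-4\right) + 1 = 12 + 1 = 13$)
$A{\left(1 \right)} \left(V + \left(1 S{\left(-3 \right)} - 4\right)\right) = 1 \left(13 + \left(1 \left(-3\right) - 4\right)\right) = 1 \left(13 - 7\right) = 1 \cdot 6 = 6$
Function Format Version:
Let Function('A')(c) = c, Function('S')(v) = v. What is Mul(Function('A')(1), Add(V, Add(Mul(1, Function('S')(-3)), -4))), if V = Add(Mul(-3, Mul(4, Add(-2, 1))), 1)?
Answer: 6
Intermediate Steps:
V = 13 (V = Add(Mul(-3, Mul(4, -1)), 1) = Add(Mul(-3, -4), 1) = Add(12, 1) = 13)
Mul(Function('A')(1), Add(V, Add(Mul(1, Function('S')(-3)), -4))) = Mul(1, Add(13, Add(Mul(1, -3), -4))) = Mul(1, Add(13, Add(-3, -4))) = Mul(1, Add(13, -7)) = Mul(1, 6) = 6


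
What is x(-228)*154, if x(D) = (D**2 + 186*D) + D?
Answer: 1439592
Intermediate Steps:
x(D) = D**2 + 187*D
x(-228)*154 = -228*(187 - 228)*154 = -228*(-41)*154 = 9348*154 = 1439592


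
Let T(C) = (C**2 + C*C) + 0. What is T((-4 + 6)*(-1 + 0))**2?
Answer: 64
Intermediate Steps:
T(C) = 2*C**2 (T(C) = (C**2 + C**2) + 0 = 2*C**2 + 0 = 2*C**2)
T((-4 + 6)*(-1 + 0))**2 = (2*((-4 + 6)*(-1 + 0))**2)**2 = (2*(2*(-1))**2)**2 = (2*(-2)**2)**2 = (2*4)**2 = 8**2 = 64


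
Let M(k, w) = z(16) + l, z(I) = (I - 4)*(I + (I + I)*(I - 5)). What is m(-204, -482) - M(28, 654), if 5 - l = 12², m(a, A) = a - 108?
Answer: -4589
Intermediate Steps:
m(a, A) = -108 + a
l = -139 (l = 5 - 1*12² = 5 - 1*144 = 5 - 144 = -139)
z(I) = (-4 + I)*(I + 2*I*(-5 + I)) (z(I) = (-4 + I)*(I + (2*I)*(-5 + I)) = (-4 + I)*(I + 2*I*(-5 + I)))
M(k, w) = 4277 (M(k, w) = 16*(36 - 17*16 + 2*16²) - 139 = 16*(36 - 272 + 2*256) - 139 = 16*(36 - 272 + 512) - 139 = 16*276 - 139 = 4416 - 139 = 4277)
m(-204, -482) - M(28, 654) = (-108 - 204) - 1*4277 = -312 - 4277 = -4589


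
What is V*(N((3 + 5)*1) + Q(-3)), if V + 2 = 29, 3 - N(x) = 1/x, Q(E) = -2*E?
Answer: 1917/8 ≈ 239.63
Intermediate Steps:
N(x) = 3 - 1/x
V = 27 (V = -2 + 29 = 27)
V*(N((3 + 5)*1) + Q(-3)) = 27*((3 - 1/((3 + 5)*1)) - 2*(-3)) = 27*((3 - 1/(8*1)) + 6) = 27*((3 - 1/8) + 6) = 27*((3 - 1*⅛) + 6) = 27*((3 - ⅛) + 6) = 27*(23/8 + 6) = 27*(71/8) = 1917/8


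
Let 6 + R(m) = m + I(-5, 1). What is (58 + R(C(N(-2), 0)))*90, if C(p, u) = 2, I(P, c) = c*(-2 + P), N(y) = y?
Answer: 4230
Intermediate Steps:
R(m) = -13 + m (R(m) = -6 + (m + 1*(-2 - 5)) = -6 + (m + 1*(-7)) = -6 + (m - 7) = -6 + (-7 + m) = -13 + m)
(58 + R(C(N(-2), 0)))*90 = (58 + (-13 + 2))*90 = (58 - 11)*90 = 47*90 = 4230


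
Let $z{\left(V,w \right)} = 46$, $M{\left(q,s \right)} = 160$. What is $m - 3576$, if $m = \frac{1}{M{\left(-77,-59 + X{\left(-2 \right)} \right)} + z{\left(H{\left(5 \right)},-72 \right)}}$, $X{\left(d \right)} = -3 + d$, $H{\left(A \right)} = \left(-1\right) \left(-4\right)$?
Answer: $- \frac{736655}{206} \approx -3576.0$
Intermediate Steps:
$H{\left(A \right)} = 4$
$m = \frac{1}{206}$ ($m = \frac{1}{160 + 46} = \frac{1}{206} \approx 0.0048544$)
$m - 3576 = \frac{1}{206} - 3576 = - \frac{736655}{206}$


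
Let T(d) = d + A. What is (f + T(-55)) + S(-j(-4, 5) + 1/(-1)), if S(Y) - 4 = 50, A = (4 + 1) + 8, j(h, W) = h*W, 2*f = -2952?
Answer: -1464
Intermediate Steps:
f = -1476 (f = (½)*(-2952) = -1476)
j(h, W) = W*h
A = 13 (A = 5 + 8 = 13)
T(d) = 13 + d (T(d) = d + 13 = 13 + d)
S(Y) = 54 (S(Y) = 4 + 50 = 54)
(f + T(-55)) + S(-j(-4, 5) + 1/(-1)) = (-1476 + (13 - 55)) + 54 = (-1476 - 42) + 54 = -1518 + 54 = -1464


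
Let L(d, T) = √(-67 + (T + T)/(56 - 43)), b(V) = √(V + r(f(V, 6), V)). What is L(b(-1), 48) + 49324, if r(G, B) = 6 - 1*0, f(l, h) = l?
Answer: 49324 + 5*I*√403/13 ≈ 49324.0 + 7.7211*I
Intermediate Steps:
r(G, B) = 6 (r(G, B) = 6 + 0 = 6)
b(V) = √(6 + V) (b(V) = √(V + 6) = √(6 + V))
L(d, T) = √(-67 + 2*T/13) (L(d, T) = √(-67 + (2*T)/13) = √(-67 + (2*T)*(1/13)) = √(-67 + 2*T/13))
L(b(-1), 48) + 49324 = √(-11323 + 26*48)/13 + 49324 = √(-11323 + 1248)/13 + 49324 = √(-10075)/13 + 49324 = (5*I*√403)/13 + 49324 = 5*I*√403/13 + 49324 = 49324 + 5*I*√403/13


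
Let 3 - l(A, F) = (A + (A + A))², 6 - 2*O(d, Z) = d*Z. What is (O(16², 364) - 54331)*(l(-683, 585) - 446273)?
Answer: 468740197320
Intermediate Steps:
O(d, Z) = 3 - Z*d/2 (O(d, Z) = 3 - d*Z/2 = 3 - Z*d/2)
l(A, F) = 3 - 9*A² (l(A, F) = 3 - (A + (A + A))² = 3 - (A + 2*A)² = 3 - (3*A)² = 3 - 9*A²)
(O(16², 364) - 54331)*(l(-683, 585) - 446273) = ((3 - ½*364*16²) - 54331)*((3 - 9*(-683)²) - 446273) = ((3 - ½*364*256) - 54331)*((3 - 9*466489) - 446273) = ((3 - 46592) - 54331)*((3 - 4198401) - 446273) = (-46589 - 54331)*(-4198398 - 446273) = -100920*(-4644671) = 468740197320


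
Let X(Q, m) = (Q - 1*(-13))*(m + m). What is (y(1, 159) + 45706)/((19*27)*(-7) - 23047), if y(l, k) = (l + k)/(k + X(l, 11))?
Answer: -10672431/6219973 ≈ -1.7158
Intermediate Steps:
X(Q, m) = 2*m*(13 + Q) (X(Q, m) = (Q + 13)*(2*m) = (13 + Q)*(2*m) = 2*m*(13 + Q))
y(l, k) = (k + l)/(286 + k + 22*l) (y(l, k) = (l + k)/(k + 2*11*(13 + l)) = (k + l)/(k + (286 + 22*l)) = (k + l)/(286 + k + 22*l))
(y(1, 159) + 45706)/((19*27)*(-7) - 23047) = ((159 + 1)/(286 + 159 + 22*1) + 45706)/((19*27)*(-7) - 23047) = (160/(286 + 159 + 22) + 45706)/(513*(-7) - 23047) = (160/467 + 45706)/(-3591 - 23047) = ((1/467)*160 + 45706)/(-26638) = (160/467 + 45706)*(-1/26638) = (21344862/467)*(-1/26638) = -10672431/6219973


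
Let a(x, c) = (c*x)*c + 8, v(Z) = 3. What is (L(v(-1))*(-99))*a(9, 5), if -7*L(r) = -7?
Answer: -23067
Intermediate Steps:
a(x, c) = 8 + x*c² (a(x, c) = x*c² + 8 = 8 + x*c²)
L(r) = 1 (L(r) = -⅐*(-7) = 1)
(L(v(-1))*(-99))*a(9, 5) = (1*(-99))*(8 + 9*5²) = -99*(8 + 9*25) = -99*(8 + 225) = -99*233 = -23067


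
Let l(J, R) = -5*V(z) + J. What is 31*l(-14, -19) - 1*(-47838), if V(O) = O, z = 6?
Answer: 46474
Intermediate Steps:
l(J, R) = -30 + J (l(J, R) = -5*6 + J = -30 + J)
31*l(-14, -19) - 1*(-47838) = 31*(-30 - 14) - 1*(-47838) = 31*(-44) + 47838 = -1364 + 47838 = 46474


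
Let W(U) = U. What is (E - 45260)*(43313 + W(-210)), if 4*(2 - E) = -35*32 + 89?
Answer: -7758583103/4 ≈ -1.9396e+9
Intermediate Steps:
E = 1039/4 (E = 2 - (-35*32 + 89)/4 = 2 - (-1120 + 89)/4 = 2 - ¼*(-1031) = 2 + 1031/4 = 1039/4 ≈ 259.75)
(E - 45260)*(43313 + W(-210)) = (1039/4 - 45260)*(43313 - 210) = -180001/4*43103 = -7758583103/4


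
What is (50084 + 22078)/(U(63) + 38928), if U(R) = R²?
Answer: 24054/14299 ≈ 1.6822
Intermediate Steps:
(50084 + 22078)/(U(63) + 38928) = (50084 + 22078)/(63² + 38928) = 72162/(3969 + 38928) = 72162/42897 = 72162*(1/42897) = 24054/14299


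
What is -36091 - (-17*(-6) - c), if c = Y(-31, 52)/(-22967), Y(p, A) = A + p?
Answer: -118749236/3281 ≈ -36193.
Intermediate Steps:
c = -3/3281 (c = (52 - 31)/(-22967) = 21*(-1/22967) = -3/3281 ≈ -0.00091436)
-36091 - (-17*(-6) - c) = -36091 - (-17*(-6) - 1*(-3/3281)) = -36091 - (102 + 3/3281) = -36091 - 1*334665/3281 = -36091 - 334665/3281 = -118749236/3281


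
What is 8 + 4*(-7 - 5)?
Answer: -40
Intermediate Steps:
8 + 4*(-7 - 5) = 8 + 4*(-12) = 8 - 48 = -40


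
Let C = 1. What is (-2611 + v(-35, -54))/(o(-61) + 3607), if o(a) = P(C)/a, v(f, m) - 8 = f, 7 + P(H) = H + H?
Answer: -80459/110016 ≈ -0.73134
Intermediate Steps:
P(H) = -7 + 2*H (P(H) = -7 + (H + H) = -7 + 2*H)
v(f, m) = 8 + f
o(a) = -5/a (o(a) = (-7 + 2*1)/a = (-7 + 2)/a = -5/a)
(-2611 + v(-35, -54))/(o(-61) + 3607) = (-2611 + (8 - 35))/(-5/(-61) + 3607) = (-2611 - 27)/(-5*(-1/61) + 3607) = -2638/(5/61 + 3607) = -2638/220032/61 = -2638*61/220032 = -80459/110016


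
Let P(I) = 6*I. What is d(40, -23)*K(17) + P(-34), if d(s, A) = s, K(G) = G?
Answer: 476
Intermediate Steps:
d(40, -23)*K(17) + P(-34) = 40*17 + 6*(-34) = 680 - 204 = 476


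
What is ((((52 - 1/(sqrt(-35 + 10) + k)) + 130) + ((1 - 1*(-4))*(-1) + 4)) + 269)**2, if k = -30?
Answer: (83256 + I)**2/34225 ≈ 2.0253e+5 + 4.8652*I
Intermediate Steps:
((((52 - 1/(sqrt(-35 + 10) + k)) + 130) + ((1 - 1*(-4))*(-1) + 4)) + 269)**2 = ((((52 - 1/(sqrt(-35 + 10) - 30)) + 130) + ((1 - 1*(-4))*(-1) + 4)) + 269)**2 = ((((52 - 1/(sqrt(-25) - 30)) + 130) + ((1 + 4)*(-1) + 4)) + 269)**2 = ((((52 - 1/(5*I - 30)) + 130) + (5*(-1) + 4)) + 269)**2 = ((((52 - 1/(-30 + 5*I)) + 130) + (-5 + 4)) + 269)**2 = ((((52 - (-30 - 5*I)/925) + 130) - 1) + 269)**2 = (((182 - (-30 - 5*I)/925) - 1) + 269)**2 = ((181 - (-30 - 5*I)/925) + 269)**2 = (450 - (-30 - 5*I)/925)**2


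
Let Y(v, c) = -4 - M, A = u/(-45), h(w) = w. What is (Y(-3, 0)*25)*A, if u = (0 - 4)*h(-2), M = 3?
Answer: 280/9 ≈ 31.111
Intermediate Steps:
u = 8 (u = (0 - 4)*(-2) = -4*(-2) = 8)
A = -8/45 (A = 8/(-45) = 8*(-1/45) = -8/45 ≈ -0.17778)
Y(v, c) = -7 (Y(v, c) = -4 - 1*3 = -4 - 3 = -7)
(Y(-3, 0)*25)*A = -7*25*(-8/45) = -175*(-8/45) = 280/9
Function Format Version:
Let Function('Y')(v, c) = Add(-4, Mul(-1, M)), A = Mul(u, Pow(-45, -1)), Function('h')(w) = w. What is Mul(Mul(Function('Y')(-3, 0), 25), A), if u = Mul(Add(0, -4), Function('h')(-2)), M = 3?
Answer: Rational(280, 9) ≈ 31.111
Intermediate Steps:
u = 8 (u = Mul(Add(0, -4), -2) = Mul(-4, -2) = 8)
A = Rational(-8, 45) (A = Mul(8, Pow(-45, -1)) = Mul(8, Rational(-1, 45)) = Rational(-8, 45) ≈ -0.17778)
Function('Y')(v, c) = -7 (Function('Y')(v, c) = Add(-4, Mul(-1, 3)) = Add(-4, -3) = -7)
Mul(Mul(Function('Y')(-3, 0), 25), A) = Mul(Mul(-7, 25), Rational(-8, 45)) = Mul(-175, Rational(-8, 45)) = Rational(280, 9)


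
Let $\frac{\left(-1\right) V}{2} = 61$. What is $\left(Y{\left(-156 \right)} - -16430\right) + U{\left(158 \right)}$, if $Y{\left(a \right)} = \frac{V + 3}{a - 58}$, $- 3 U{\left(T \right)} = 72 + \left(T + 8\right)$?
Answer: $\frac{10497485}{642} \approx 16351.0$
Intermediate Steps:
$V = -122$ ($V = \left(-2\right) 61 = -122$)
$U{\left(T \right)} = - \frac{80}{3} - \frac{T}{3}$ ($U{\left(T \right)} = - \frac{72 + \left(T + 8\right)}{3} = - \frac{72 + \left(8 + T\right)}{3} = - \frac{80 + T}{3} = - \frac{80}{3} - \frac{T}{3}$)
$Y{\left(a \right)} = - \frac{119}{-58 + a}$ ($Y{\left(a \right)} = \frac{-122 + 3}{a - 58} = - \frac{119}{-58 + a}$)
$\left(Y{\left(-156 \right)} - -16430\right) + U{\left(158 \right)} = \left(- \frac{119}{-58 - 156} - -16430\right) - \frac{238}{3} = \left(- \frac{119}{-214} + 16430\right) - \frac{238}{3} = \left(\left(-119\right) \left(- \frac{1}{214}\right) + 16430\right) - \frac{238}{3} = \left(\frac{119}{214} + 16430\right) - \frac{238}{3} = \frac{3516139}{214} - \frac{238}{3} = \frac{10497485}{642}$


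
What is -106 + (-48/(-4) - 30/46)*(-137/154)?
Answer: -411209/3542 ≈ -116.10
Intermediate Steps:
-106 + (-48/(-4) - 30/46)*(-137/154) = -106 + (-48*(-¼) - 30*1/46)*(-137*1/154) = -106 + (12 - 15/23)*(-137/154) = -106 + (261/23)*(-137/154) = -106 - 35757/3542 = -411209/3542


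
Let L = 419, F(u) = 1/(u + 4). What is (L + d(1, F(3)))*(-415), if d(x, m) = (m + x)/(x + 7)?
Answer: -1217610/7 ≈ -1.7394e+5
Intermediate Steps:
F(u) = 1/(4 + u)
d(x, m) = (m + x)/(7 + x)
(L + d(1, F(3)))*(-415) = (419 + (1/(4 + 3) + 1)/(7 + 1))*(-415) = (419 + (1/7 + 1)/8)*(-415) = (419 + (1/8)*(8/7))*(-415) = (419 + 1/7)*(-415) = (2934/7)*(-415) = -1217610/7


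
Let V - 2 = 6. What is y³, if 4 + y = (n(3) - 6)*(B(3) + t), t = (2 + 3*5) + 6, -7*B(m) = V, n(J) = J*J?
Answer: 80062991/343 ≈ 2.3342e+5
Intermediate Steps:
n(J) = J²
V = 8 (V = 2 + 6 = 8)
B(m) = -8/7 (B(m) = -⅐*8 = -8/7)
t = 23 (t = (2 + 15) + 6 = 17 + 6 = 23)
y = 431/7 (y = -4 + (3² - 6)*(-8/7 + 23) = -4 + (9 - 6)*(153/7) = -4 + 3*(153/7) = -4 + 459/7 = 431/7 ≈ 61.571)
y³ = (431/7)³ = 80062991/343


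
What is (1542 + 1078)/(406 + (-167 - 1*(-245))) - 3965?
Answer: -479110/121 ≈ -3959.6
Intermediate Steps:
(1542 + 1078)/(406 + (-167 - 1*(-245))) - 3965 = 2620/(406 + (-167 + 245)) - 3965 = 2620/(406 + 78) - 3965 = 2620/484 - 3965 = 2620*(1/484) - 3965 = 655/121 - 3965 = -479110/121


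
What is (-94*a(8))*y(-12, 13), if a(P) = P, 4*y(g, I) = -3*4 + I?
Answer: -188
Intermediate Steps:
y(g, I) = -3 + I/4 (y(g, I) = (-3*4 + I)/4 = (-12 + I)/4 = -3 + I/4)
(-94*a(8))*y(-12, 13) = (-94*8)*(-3 + (¼)*13) = -752*(-3 + 13/4) = -752*¼ = -188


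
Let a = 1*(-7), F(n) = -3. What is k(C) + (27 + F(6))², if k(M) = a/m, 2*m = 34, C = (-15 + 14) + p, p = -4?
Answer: 9785/17 ≈ 575.59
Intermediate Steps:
C = -5 (C = (-15 + 14) - 4 = -1 - 4 = -5)
m = 17 (m = (½)*34 = 17)
a = -7
k(M) = -7/17
k(C) + (27 + F(6))² = -7/17 + (27 - 3)² = -7/17 + 24² = -7/17 + 576 = 9785/17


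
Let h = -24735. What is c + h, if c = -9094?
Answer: -33829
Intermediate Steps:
c + h = -9094 - 24735 = -33829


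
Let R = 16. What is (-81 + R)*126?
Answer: -8190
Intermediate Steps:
(-81 + R)*126 = (-81 + 16)*126 = -65*126 = -8190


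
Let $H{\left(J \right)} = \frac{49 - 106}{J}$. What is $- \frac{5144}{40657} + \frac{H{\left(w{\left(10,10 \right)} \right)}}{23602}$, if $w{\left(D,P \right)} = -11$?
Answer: $- \frac{1333178119}{10555451654} \approx -0.1263$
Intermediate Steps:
$H{\left(J \right)} = - \frac{57}{J}$
$- \frac{5144}{40657} + \frac{H{\left(w{\left(10,10 \right)} \right)}}{23602} = - \frac{5144}{40657} + \frac{\left(-57\right) \frac{1}{-11}}{23602} = \left(-5144\right) \frac{1}{40657} + \left(-57\right) \left(- \frac{1}{11}\right) \frac{1}{23602} = - \frac{5144}{40657} + \frac{57}{11} \cdot \frac{1}{23602} = - \frac{5144}{40657} + \frac{57}{259622} = - \frac{1333178119}{10555451654}$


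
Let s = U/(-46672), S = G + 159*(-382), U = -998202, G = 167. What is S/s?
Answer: -1413484856/499101 ≈ -2832.1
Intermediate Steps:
S = -60571 (S = 167 + 159*(-382) = 167 - 60738 = -60571)
s = 499101/23336 (s = -998202/(-46672) = -998202*(-1/46672) = 499101/23336 ≈ 21.388)
S/s = -60571/499101/23336 = -60571*23336/499101 = -1413484856/499101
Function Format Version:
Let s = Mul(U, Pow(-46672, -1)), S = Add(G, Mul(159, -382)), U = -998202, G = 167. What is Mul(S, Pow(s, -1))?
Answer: Rational(-1413484856, 499101) ≈ -2832.1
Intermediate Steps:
S = -60571 (S = Add(167, Mul(159, -382)) = Add(167, -60738) = -60571)
s = Rational(499101, 23336) (s = Mul(-998202, Pow(-46672, -1)) = Mul(-998202, Rational(-1, 46672)) = Rational(499101, 23336) ≈ 21.388)
Mul(S, Pow(s, -1)) = Mul(-60571, Pow(Rational(499101, 23336), -1)) = Mul(-60571, Rational(23336, 499101)) = Rational(-1413484856, 499101)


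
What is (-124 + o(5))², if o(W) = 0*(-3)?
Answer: 15376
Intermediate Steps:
o(W) = 0
(-124 + o(5))² = (-124 + 0)² = (-124)² = 15376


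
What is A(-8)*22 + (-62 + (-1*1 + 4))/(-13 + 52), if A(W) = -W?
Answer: 6805/39 ≈ 174.49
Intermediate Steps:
A(-8)*22 + (-62 + (-1*1 + 4))/(-13 + 52) = -1*(-8)*22 + (-62 + (-1*1 + 4))/(-13 + 52) = 8*22 + (-62 + (-1 + 4))/39 = 176 + (-62 + 3)*(1/39) = 176 - 59*1/39 = 176 - 59/39 = 6805/39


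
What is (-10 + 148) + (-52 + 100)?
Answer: 186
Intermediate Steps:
(-10 + 148) + (-52 + 100) = 138 + 48 = 186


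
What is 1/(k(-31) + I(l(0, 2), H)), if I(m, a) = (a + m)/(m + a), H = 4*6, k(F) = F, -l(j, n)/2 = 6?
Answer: -1/30 ≈ -0.033333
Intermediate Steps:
l(j, n) = -12 (l(j, n) = -2*6 = -12)
H = 24
I(m, a) = 1 (I(m, a) = (a + m)/(a + m) = 1)
1/(k(-31) + I(l(0, 2), H)) = 1/(-31 + 1) = 1/(-30) = -1/30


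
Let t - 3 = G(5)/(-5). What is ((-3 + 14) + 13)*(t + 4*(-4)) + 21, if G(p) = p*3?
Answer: -363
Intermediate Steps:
G(p) = 3*p
t = 0 (t = 3 + (3*5)/(-5) = 3 + 15*(-1/5) = 3 - 3 = 0)
((-3 + 14) + 13)*(t + 4*(-4)) + 21 = ((-3 + 14) + 13)*(0 + 4*(-4)) + 21 = (11 + 13)*(0 - 16) + 21 = 24*(-16) + 21 = -384 + 21 = -363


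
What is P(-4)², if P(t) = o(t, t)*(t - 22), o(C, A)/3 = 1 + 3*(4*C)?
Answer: 13439556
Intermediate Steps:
o(C, A) = 3 + 36*C (o(C, A) = 3*(1 + 3*(4*C)) = 3*(1 + 12*C) = 3 + 36*C)
P(t) = (-22 + t)*(3 + 36*t) (P(t) = (3 + 36*t)*(t - 22) = (3 + 36*t)*(-22 + t) = (-22 + t)*(3 + 36*t))
P(-4)² = (3*(1 + 12*(-4))*(-22 - 4))² = (3*(1 - 48)*(-26))² = (3*(-47)*(-26))² = 3666² = 13439556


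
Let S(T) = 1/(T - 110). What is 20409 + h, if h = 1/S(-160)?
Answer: 20139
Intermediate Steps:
S(T) = 1/(-110 + T)
h = -270 (h = 1/(1/(-110 - 160)) = 1/(1/(-270)) = 1/(-1/270) = -270)
20409 + h = 20409 - 270 = 20139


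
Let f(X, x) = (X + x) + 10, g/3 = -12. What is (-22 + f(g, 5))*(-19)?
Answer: 817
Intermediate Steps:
g = -36 (g = 3*(-12) = -36)
f(X, x) = 10 + X + x
(-22 + f(g, 5))*(-19) = (-22 + (10 - 36 + 5))*(-19) = (-22 - 21)*(-19) = -43*(-19) = 817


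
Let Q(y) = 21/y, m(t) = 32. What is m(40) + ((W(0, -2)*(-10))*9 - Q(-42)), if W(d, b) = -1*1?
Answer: 245/2 ≈ 122.50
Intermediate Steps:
W(d, b) = -1
m(40) + ((W(0, -2)*(-10))*9 - Q(-42)) = 32 + (-1*(-10)*9 - 21/(-42)) = 32 + (10*9 - 21*(-1)/42) = 32 + (90 - 1*(-1/2)) = 32 + (90 + 1/2) = 32 + 181/2 = 245/2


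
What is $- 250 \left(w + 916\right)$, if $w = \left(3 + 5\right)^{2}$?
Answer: $-245000$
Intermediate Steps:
$w = 64$ ($w = 8^{2} = 64$)
$- 250 \left(w + 916\right) = - 250 \left(64 + 916\right) = \left(-250\right) 980 = -245000$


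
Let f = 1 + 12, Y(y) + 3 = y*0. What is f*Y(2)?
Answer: -39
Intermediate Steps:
Y(y) = -3 (Y(y) = -3 + y*0 = -3 + 0 = -3)
f = 13
f*Y(2) = 13*(-3) = -39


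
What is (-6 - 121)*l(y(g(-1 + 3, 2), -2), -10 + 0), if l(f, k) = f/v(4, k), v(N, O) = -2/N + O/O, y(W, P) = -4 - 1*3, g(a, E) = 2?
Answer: 1778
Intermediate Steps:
y(W, P) = -7 (y(W, P) = -4 - 3 = -7)
v(N, O) = 1 - 2/N (v(N, O) = -2/N + 1 = 1 - 2/N)
l(f, k) = 2*f (l(f, k) = f/(((-2 + 4)/4)) = f/(((¼)*2)) = f/(½) = f*2 = 2*f)
(-6 - 121)*l(y(g(-1 + 3, 2), -2), -10 + 0) = (-6 - 121)*(2*(-7)) = -127*(-14) = 1778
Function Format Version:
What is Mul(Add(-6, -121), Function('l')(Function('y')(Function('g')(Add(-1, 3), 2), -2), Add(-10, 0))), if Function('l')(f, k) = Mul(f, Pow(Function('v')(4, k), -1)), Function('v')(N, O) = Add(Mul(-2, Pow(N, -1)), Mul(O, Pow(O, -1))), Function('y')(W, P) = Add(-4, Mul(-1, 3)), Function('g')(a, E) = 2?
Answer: 1778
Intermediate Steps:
Function('y')(W, P) = -7 (Function('y')(W, P) = Add(-4, -3) = -7)
Function('v')(N, O) = Add(1, Mul(-2, Pow(N, -1))) (Function('v')(N, O) = Add(Mul(-2, Pow(N, -1)), 1) = Add(1, Mul(-2, Pow(N, -1))))
Function('l')(f, k) = Mul(2, f) (Function('l')(f, k) = Mul(f, Pow(Mul(Pow(4, -1), Add(-2, 4)), -1)) = Mul(f, Pow(Mul(Rational(1, 4), 2), -1)) = Mul(f, Pow(Rational(1, 2), -1)) = Mul(f, 2) = Mul(2, f))
Mul(Add(-6, -121), Function('l')(Function('y')(Function('g')(Add(-1, 3), 2), -2), Add(-10, 0))) = Mul(Add(-6, -121), Mul(2, -7)) = Mul(-127, -14) = 1778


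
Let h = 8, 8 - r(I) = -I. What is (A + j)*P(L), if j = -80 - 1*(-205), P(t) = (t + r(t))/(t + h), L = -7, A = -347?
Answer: 1332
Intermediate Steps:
r(I) = 8 + I (r(I) = 8 - (-1)*I = 8 + I)
P(t) = (8 + 2*t)/(8 + t) (P(t) = (t + (8 + t))/(t + 8) = (8 + 2*t)/(8 + t))
j = 125 (j = -80 + 205 = 125)
(A + j)*P(L) = (-347 + 125)*(2*(4 - 7)/(8 - 7)) = -444*(-3)/1 = -444*(-3) = -222*(-6) = 1332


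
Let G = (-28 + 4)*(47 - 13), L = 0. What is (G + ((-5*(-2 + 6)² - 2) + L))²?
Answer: 806404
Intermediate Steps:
G = -816 (G = -24*34 = -816)
(G + ((-5*(-2 + 6)² - 2) + L))² = (-816 + ((-5*(-2 + 6)² - 2) + 0))² = (-816 + ((-5*4² - 2) + 0))² = (-816 + ((-5*16 - 2) + 0))² = (-816 + ((-80 - 2) + 0))² = (-816 + (-82 + 0))² = (-816 - 82)² = (-898)² = 806404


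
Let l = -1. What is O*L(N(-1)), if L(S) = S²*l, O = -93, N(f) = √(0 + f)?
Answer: -93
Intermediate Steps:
N(f) = √f
L(S) = -S² (L(S) = S²*(-1) = -S²)
O*L(N(-1)) = -(-93)*(√(-1))² = -(-93)*I² = -(-93)*(-1) = -93*1 = -93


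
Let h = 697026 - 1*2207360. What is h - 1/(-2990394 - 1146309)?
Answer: -6247803188801/4136703 ≈ -1.5103e+6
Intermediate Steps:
h = -1510334 (h = 697026 - 2207360 = -1510334)
h - 1/(-2990394 - 1146309) = -1510334 - 1/(-2990394 - 1146309) = -1510334 - 1/(-4136703) = -1510334 - 1*(-1/4136703) = -1510334 + 1/4136703 = -6247803188801/4136703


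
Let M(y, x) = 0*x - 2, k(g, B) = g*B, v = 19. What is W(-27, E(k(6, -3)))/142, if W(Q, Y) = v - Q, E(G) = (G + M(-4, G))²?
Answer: 23/71 ≈ 0.32394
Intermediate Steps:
k(g, B) = B*g
M(y, x) = -2 (M(y, x) = 0 - 2 = -2)
E(G) = (-2 + G)² (E(G) = (G - 2)² = (-2 + G)²)
W(Q, Y) = 19 - Q
W(-27, E(k(6, -3)))/142 = (19 - 1*(-27))/142 = (19 + 27)*(1/142) = 46*(1/142) = 23/71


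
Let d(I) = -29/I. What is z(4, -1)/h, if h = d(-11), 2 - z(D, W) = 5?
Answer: -33/29 ≈ -1.1379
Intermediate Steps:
z(D, W) = -3 (z(D, W) = 2 - 1*5 = 2 - 5 = -3)
h = 29/11 (h = -29/(-11) = -29*(-1/11) = 29/11 ≈ 2.6364)
z(4, -1)/h = -3/29/11 = -3*11/29 = -33/29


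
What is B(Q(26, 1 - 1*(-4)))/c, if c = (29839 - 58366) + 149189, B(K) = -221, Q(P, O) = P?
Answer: -221/120662 ≈ -0.0018316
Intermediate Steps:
c = 120662 (c = -28527 + 149189 = 120662)
B(Q(26, 1 - 1*(-4)))/c = -221/120662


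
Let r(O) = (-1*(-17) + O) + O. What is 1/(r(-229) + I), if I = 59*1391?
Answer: 1/81628 ≈ 1.2251e-5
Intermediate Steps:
I = 82069
r(O) = 17 + 2*O (r(O) = (17 + O) + O = 17 + 2*O)
1/(r(-229) + I) = 1/((17 + 2*(-229)) + 82069) = 1/((17 - 458) + 82069) = 1/(-441 + 82069) = 1/81628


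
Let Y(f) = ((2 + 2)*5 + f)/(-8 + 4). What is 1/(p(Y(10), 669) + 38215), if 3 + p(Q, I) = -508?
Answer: 1/37704 ≈ 2.6522e-5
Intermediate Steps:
Y(f) = -5 - f/4 (Y(f) = (4*5 + f)/(-4) = (20 + f)*(-¼) = -5 - f/4)
p(Q, I) = -511 (p(Q, I) = -3 - 508 = -511)
1/(p(Y(10), 669) + 38215) = 1/(-511 + 38215) = 1/37704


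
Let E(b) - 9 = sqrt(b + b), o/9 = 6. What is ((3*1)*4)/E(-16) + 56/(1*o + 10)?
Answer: 1655/904 - 48*I*sqrt(2)/113 ≈ 1.8308 - 0.60073*I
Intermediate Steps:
o = 54 (o = 9*6 = 54)
E(b) = 9 + sqrt(2)*sqrt(b) (E(b) = 9 + sqrt(b + b) = 9 + sqrt(2*b) = 9 + sqrt(2)*sqrt(b))
((3*1)*4)/E(-16) + 56/(1*o + 10) = ((3*1)*4)/(9 + sqrt(2)*sqrt(-16)) + 56/(1*54 + 10) = (3*4)/(9 + sqrt(2)*(4*I)) + 56/(54 + 10) = 12/(9 + 4*I*sqrt(2)) + 56/64 = 12/(9 + 4*I*sqrt(2)) + 56*(1/64) = 12/(9 + 4*I*sqrt(2)) + 7/8 = 7/8 + 12/(9 + 4*I*sqrt(2))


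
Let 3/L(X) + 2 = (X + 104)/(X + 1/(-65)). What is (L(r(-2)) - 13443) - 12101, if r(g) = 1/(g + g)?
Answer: -692574679/27113 ≈ -25544.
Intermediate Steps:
r(g) = 1/(2*g)
L(X) = 3/(-2 + (104 + X)/(-1/65 + X)) (L(X) = 3/(-2 + (X + 104)/(X + 1/(-65))) = 3/(-2 + (104 + X)/(X - 1/65)) = 3/(-2 + (104 + X)/(-1/65 + X)))
(L(r(-2)) - 13443) - 12101 = (3*(1 - 65/(2*(-2)))/(-6762 + 65*((½)/(-2))) - 13443) - 12101 = (3*(1 - 65*(-1)/(2*2))/(-6762 + 65*((½)*(-½))) - 13443) - 12101 = (3*(1 - 65*(-¼))/(-6762 + 65*(-¼)) - 13443) - 12101 = (3*(1 + 65/4)/(-6762 - 65/4) - 13443) - 12101 = (3*(69/4)/(-27113/4) - 13443) - 12101 = (3*(-4/27113)*(69/4) - 13443) - 12101 = (-207/27113 - 13443) - 12101 = -364480266/27113 - 12101 = -692574679/27113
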